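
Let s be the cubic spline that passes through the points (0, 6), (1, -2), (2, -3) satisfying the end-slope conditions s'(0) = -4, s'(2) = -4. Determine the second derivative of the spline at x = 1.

21

Write m_i for s''(x_i). With h_i = 1, 1 and divided differences Δ_i = -8, -1, the continuity of s' gives the tridiagonal system
  1·m_0 + 4·m_1 + 1·m_2 = 6(Δ_1 - Δ_0) = 42
Clamped end conditions give two more equations: 2h_0·m_0 + h_0·m_1 = 6(Δ_0 - s'(0)) = -24 and h_1·m_1 + 2h_1·m_2 = 6(s'(2) - Δ_1) = -18.
Forward elimination and back-substitution give m_0 = -45/2, m_1 = 21, m_2 = -39/2.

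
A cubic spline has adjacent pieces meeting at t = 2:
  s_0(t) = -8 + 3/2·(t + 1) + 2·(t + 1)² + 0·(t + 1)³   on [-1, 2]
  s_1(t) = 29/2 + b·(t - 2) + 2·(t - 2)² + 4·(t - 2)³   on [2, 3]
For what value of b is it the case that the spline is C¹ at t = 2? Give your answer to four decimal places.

s_0'(t) = 3/2 + 4·(t + 1) + 0·(t + 1)², so s_0'(2) = 27/2. On the right, s_1'(2) = b, so b = 27/2.

13.5000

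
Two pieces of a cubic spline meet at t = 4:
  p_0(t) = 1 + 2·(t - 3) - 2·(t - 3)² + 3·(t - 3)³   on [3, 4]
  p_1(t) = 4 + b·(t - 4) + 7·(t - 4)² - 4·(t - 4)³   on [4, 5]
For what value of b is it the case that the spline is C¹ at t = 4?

7

p_0'(t) = 2 - 4·(t - 3) + 9·(t - 3)², so p_0'(4) = 7. On the right, p_1'(4) = b, so b = 7.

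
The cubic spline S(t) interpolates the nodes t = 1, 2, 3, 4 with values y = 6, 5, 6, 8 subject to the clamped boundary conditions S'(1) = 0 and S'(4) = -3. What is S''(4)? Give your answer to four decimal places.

-17.6000

Put M_i = S'' at the i-th knot. Here h = (1, 1, 1) and Δ = (-1, 1, 2), so the interior equations h_(i-1)·M_(i-1) + 2(h_(i-1)+h_i)·M_i + h_i·M_(i+1) = 6(Δ_i − Δ_(i-1)) read
  1·M_0 + 4·M_1 + 1·M_2 = 6(Δ_1 - Δ_0) = 12
  1·M_1 + 4·M_2 + 1·M_3 = 6(Δ_2 - Δ_1) = 6
Clamped end conditions give two more equations: 2h_0·M_0 + h_0·M_1 = 6(Δ_0 - S'(1)) = -6 and h_2·M_2 + 2h_2·M_3 = 6(S'(4) - Δ_2) = -30.
Solving the tridiagonal system: M_0 = -22/5, M_1 = 14/5, M_2 = 26/5, M_3 = -88/5.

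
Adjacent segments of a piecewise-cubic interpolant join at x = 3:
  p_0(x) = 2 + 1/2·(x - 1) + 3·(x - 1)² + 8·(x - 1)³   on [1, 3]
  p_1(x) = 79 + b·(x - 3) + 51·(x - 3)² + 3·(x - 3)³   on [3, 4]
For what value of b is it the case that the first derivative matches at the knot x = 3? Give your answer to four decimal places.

p_0'(x) = 1/2 + 6·(x - 1) + 24·(x - 1)², so p_0'(3) = 217/2. On the right, p_1'(3) = b, so b = 217/2.

108.5000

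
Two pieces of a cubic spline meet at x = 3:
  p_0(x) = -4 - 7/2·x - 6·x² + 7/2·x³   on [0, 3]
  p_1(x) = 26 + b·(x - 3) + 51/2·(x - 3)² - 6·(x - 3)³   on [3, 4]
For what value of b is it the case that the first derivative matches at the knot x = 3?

p_0'(x) = -7/2 - 12·x + 21/2·x², so p_0'(3) = 55. On the right, p_1'(3) = b, so b = 55.

55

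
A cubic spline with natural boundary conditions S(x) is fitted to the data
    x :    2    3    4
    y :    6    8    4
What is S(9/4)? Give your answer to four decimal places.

Put σ_i = S'' at the i-th knot. Here h = (1, 1) and Δ = (2, -4), so the interior equations h_(i-1)·σ_(i-1) + 2(h_(i-1)+h_i)·σ_i + h_i·σ_(i+1) = 6(Δ_i − Δ_(i-1)) read
  1·σ_0 + 4·σ_1 + 1·σ_2 = 6(Δ_1 - Δ_0) = -36
Natural end conditions: σ_0 = σ_2 = 0.
Forward elimination and back-substitution give σ_0 = 0, σ_1 = -9, σ_2 = 0.
On [2, 3], S(x) = 6 + 7/2·(x - 2) + 0·(x - 2)² - 3/2·(x - 2)³.
With (x - 2) = 1/4: S(9/4) = 877/128.

6.8516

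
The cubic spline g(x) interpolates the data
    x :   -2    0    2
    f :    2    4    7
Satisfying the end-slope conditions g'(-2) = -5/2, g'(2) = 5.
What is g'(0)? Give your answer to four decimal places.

1.2500

With M_i denoting the second derivative at x_i, h_i = 2, 2, and Δ_i = (y_(i+1) − y_i)/h_i = 1, 3/2:
  2·M_0 + 8·M_1 + 2·M_2 = 6(Δ_1 - Δ_0) = 3
Clamped end conditions give two more equations: 2h_0·M_0 + h_0·M_1 = 6(Δ_0 - g'(-2)) = 21 and h_1·M_1 + 2h_1·M_2 = 6(g'(2) - Δ_1) = 21.
Hence M_0 = 27/4, M_1 = -3, M_2 = 27/4.
On [0, 2], g'(x) = b_1 + 2c_1·x + 3d_1·x² with b_1 = Δ_1 - h_1(2M_1 + M_2)/6 = 5/4, c_1 = M_1/2 = -3/2, d_1 = (M_2 - M_1)/(6h_1) = 13/16. So g'(0) = 5/4.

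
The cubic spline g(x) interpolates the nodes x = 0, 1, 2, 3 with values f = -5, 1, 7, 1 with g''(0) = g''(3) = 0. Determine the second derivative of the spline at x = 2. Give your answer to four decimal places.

-19.2000

Write σ_i for g''(x_i). With h_i = 1, 1, 1 and divided differences Δ_i = 6, 6, -6, the continuity of g' gives the tridiagonal system
  1·σ_0 + 4·σ_1 + 1·σ_2 = 6(Δ_1 - Δ_0) = 0
  1·σ_1 + 4·σ_2 + 1·σ_3 = 6(Δ_2 - Δ_1) = -72
Natural end conditions: σ_0 = σ_3 = 0.
Solving: σ_0 = 0, σ_1 = 24/5, σ_2 = -96/5, σ_3 = 0.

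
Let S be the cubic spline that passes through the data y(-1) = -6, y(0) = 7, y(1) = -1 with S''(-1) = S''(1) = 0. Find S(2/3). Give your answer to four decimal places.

3.2222

With m_i denoting the second derivative at x_i, h_i = 1, 1, and Δ_i = (y_(i+1) − y_i)/h_i = 13, -8:
  1·m_0 + 4·m_1 + 1·m_2 = 6(Δ_1 - Δ_0) = -126
Natural end conditions: m_0 = m_2 = 0.
Solving the tridiagonal system: m_0 = 0, m_1 = -63/2, m_2 = 0.
On [0, 1], S(x) = 7 + 5/2·x - 63/4·x² + 21/4·x³.
With x = 2/3: S(2/3) = 29/9.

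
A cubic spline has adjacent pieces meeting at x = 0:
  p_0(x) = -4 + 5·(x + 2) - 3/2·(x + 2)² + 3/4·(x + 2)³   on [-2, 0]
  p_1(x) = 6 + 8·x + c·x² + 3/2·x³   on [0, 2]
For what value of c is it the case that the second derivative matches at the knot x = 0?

3

p_0''(x) = -3 + 9/2·(x + 2), so p_0''(0) = 6. On the right, p_1''(0) = 2c, so c = 3.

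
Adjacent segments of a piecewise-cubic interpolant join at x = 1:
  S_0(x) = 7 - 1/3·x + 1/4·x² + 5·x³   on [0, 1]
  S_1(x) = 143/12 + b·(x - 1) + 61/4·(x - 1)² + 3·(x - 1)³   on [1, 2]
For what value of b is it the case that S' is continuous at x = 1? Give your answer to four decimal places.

S_0'(x) = -1/3 + 1/2·x + 15·x², so S_0'(1) = 91/6. On the right, S_1'(1) = b, so b = 91/6.

15.1667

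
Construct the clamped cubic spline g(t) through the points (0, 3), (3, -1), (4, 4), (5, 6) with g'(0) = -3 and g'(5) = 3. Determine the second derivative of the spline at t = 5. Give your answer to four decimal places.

Put M_i = g'' at the i-th knot. Here h = (3, 1, 1) and Δ = (-4/3, 5, 2), so the interior equations h_(i-1)·M_(i-1) + 2(h_(i-1)+h_i)·M_i + h_i·M_(i+1) = 6(Δ_i − Δ_(i-1)) read
  3·M_0 + 8·M_1 + 1·M_2 = 6(Δ_1 - Δ_0) = 38
  1·M_1 + 4·M_2 + 1·M_3 = 6(Δ_2 - Δ_1) = -18
Clamped end conditions give two more equations: 2h_0·M_0 + h_0·M_1 = 6(Δ_0 - g'(0)) = 10 and h_2·M_2 + 2h_2·M_3 = 6(g'(5) - Δ_2) = 6.
Hence M_0 = -128/87, M_1 = 182/29, M_2 = -226/29, M_3 = 200/29.

6.8966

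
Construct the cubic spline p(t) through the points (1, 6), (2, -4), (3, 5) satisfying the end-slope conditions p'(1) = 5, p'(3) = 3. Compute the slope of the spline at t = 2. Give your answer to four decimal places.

-2.7500

Write M_i for p''(x_i). With h_i = 1, 1 and divided differences Δ_i = -10, 9, the continuity of p' gives the tridiagonal system
  1·M_0 + 4·M_1 + 1·M_2 = 6(Δ_1 - Δ_0) = 114
Clamped end conditions give two more equations: 2h_0·M_0 + h_0·M_1 = 6(Δ_0 - p'(1)) = -90 and h_1·M_1 + 2h_1·M_2 = 6(p'(3) - Δ_1) = -36.
Hence M_0 = -149/2, M_1 = 59, M_2 = -95/2.
On [2, 3], p'(t) = b_1 + 2c_1·(t - 2) + 3d_1·(t - 2)² with b_1 = Δ_1 - h_1(2M_1 + M_2)/6 = -11/4, c_1 = M_1/2 = 59/2, d_1 = (M_2 - M_1)/(6h_1) = -71/4. So p'(2) = -11/4.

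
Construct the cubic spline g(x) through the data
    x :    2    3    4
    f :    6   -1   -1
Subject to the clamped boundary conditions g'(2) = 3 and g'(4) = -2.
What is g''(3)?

26

Let m_i = g''(x_i). Step sizes h_i = 1, 1; slopes of the chords Δ_i = (y_(i+1) - y_i)/h_i = -7, 0.
  1·m_0 + 4·m_1 + 1·m_2 = 6(Δ_1 - Δ_0) = 42
Clamped end conditions give two more equations: 2h_0·m_0 + h_0·m_1 = 6(Δ_0 - g'(2)) = -60 and h_1·m_1 + 2h_1·m_2 = 6(g'(4) - Δ_1) = -12.
Forward elimination and back-substitution give m_0 = -43, m_1 = 26, m_2 = -19.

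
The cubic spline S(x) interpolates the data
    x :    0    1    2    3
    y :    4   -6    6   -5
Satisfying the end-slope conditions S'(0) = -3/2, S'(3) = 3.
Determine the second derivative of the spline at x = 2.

-70

Put M_i = S'' at the i-th knot. Here h = (1, 1, 1) and Δ = (-10, 12, -11), so the interior equations h_(i-1)·M_(i-1) + 2(h_(i-1)+h_i)·M_i + h_i·M_(i+1) = 6(Δ_i − Δ_(i-1)) read
  1·M_0 + 4·M_1 + 1·M_2 = 6(Δ_1 - Δ_0) = 132
  1·M_1 + 4·M_2 + 1·M_3 = 6(Δ_2 - Δ_1) = -138
Clamped end conditions give two more equations: 2h_0·M_0 + h_0·M_1 = 6(Δ_0 - S'(0)) = -51 and h_2·M_2 + 2h_2·M_3 = 6(S'(3) - Δ_2) = 84.
Solving the tridiagonal system: M_0 = -58, M_1 = 65, M_2 = -70, M_3 = 77.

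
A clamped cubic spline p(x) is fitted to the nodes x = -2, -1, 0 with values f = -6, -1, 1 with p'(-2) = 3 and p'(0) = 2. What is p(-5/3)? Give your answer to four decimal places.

-4.5556

Write m_i for p''(x_i). With h_i = 1, 1 and divided differences Δ_i = 5, 2, the continuity of p' gives the tridiagonal system
  1·m_0 + 4·m_1 + 1·m_2 = 6(Δ_1 - Δ_0) = -18
Clamped end conditions give two more equations: 2h_0·m_0 + h_0·m_1 = 6(Δ_0 - p'(-2)) = 12 and h_1·m_1 + 2h_1·m_2 = 6(p'(0) - Δ_1) = 0.
Forward elimination and back-substitution give m_0 = 10, m_1 = -8, m_2 = 4.
On [-2, -1], p(x) = -6 + 3·(x + 2) + 5·(x + 2)² - 3·(x + 2)³.
With (x + 2) = 1/3: p(-5/3) = -41/9.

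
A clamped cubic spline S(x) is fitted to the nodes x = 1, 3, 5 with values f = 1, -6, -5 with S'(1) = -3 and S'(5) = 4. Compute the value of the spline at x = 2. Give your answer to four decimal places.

-2.6250

Let m_i = S''(x_i). Step sizes h_i = 2, 2; slopes of the chords Δ_i = (y_(i+1) - y_i)/h_i = -7/2, 1/2.
  2·m_0 + 8·m_1 + 2·m_2 = 6(Δ_1 - Δ_0) = 24
Clamped end conditions give two more equations: 2h_0·m_0 + h_0·m_1 = 6(Δ_0 - S'(1)) = -3 and h_1·m_1 + 2h_1·m_2 = 6(S'(5) - Δ_1) = 21.
Hence m_0 = -2, m_1 = 5/2, m_2 = 4.
On [1, 3], S(x) = 1 - 3·(x - 1) - 1·(x - 1)² + 3/8·(x - 1)³.
With (x - 1) = 1: S(2) = -21/8.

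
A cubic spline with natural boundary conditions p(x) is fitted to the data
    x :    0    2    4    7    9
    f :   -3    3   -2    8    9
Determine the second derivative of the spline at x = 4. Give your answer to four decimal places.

Write m_i for p''(x_i). With h_i = 2, 2, 3, 2 and divided differences Δ_i = 3, -5/2, 10/3, 1/2, the continuity of p' gives the tridiagonal system
  2·m_0 + 8·m_1 + 2·m_2 = 6(Δ_1 - Δ_0) = -33
  2·m_1 + 10·m_2 + 3·m_3 = 6(Δ_2 - Δ_1) = 35
  3·m_2 + 10·m_3 + 2·m_4 = 6(Δ_3 - Δ_2) = -17
Natural end conditions: m_0 = m_4 = 0.
Hence m_0 = 0, m_1 = -3805/688, m_2 = 967/172, m_3 = -1165/344, m_4 = 0.

5.6221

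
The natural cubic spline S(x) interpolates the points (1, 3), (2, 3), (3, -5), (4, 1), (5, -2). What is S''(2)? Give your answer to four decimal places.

Let σ_i = S''(x_i). Step sizes h_i = 1, 1, 1, 1; slopes of the chords Δ_i = (y_(i+1) - y_i)/h_i = 0, -8, 6, -3.
  1·σ_0 + 4·σ_1 + 1·σ_2 = 6(Δ_1 - Δ_0) = -48
  1·σ_1 + 4·σ_2 + 1·σ_3 = 6(Δ_2 - Δ_1) = 84
  1·σ_2 + 4·σ_3 + 1·σ_4 = 6(Δ_3 - Δ_2) = -54
Natural end conditions: σ_0 = σ_4 = 0.
Solving: σ_0 = 0, σ_1 = -555/28, σ_2 = 219/7, σ_3 = -597/28, σ_4 = 0.

-19.8214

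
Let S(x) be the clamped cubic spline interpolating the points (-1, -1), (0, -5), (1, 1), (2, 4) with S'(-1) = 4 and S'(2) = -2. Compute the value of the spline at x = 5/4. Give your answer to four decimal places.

2.6313

Let m_i = S''(x_i). Step sizes h_i = 1, 1, 1; slopes of the chords Δ_i = (y_(i+1) - y_i)/h_i = -4, 6, 3.
  1·m_0 + 4·m_1 + 1·m_2 = 6(Δ_1 - Δ_0) = 60
  1·m_1 + 4·m_2 + 1·m_3 = 6(Δ_2 - Δ_1) = -18
Clamped end conditions give two more equations: 2h_0·m_0 + h_0·m_1 = 6(Δ_0 - S'(-1)) = -48 and h_2·m_2 + 2h_2·m_3 = 6(S'(2) - Δ_2) = -30.
Solving the tridiagonal system: m_0 = -186/5, m_1 = 132/5, m_2 = -42/5, m_3 = -54/5.
On [1, 2], S(x) = 1 + 38/5·(x - 1) - 21/5·(x - 1)² - 2/5·(x - 1)³.
With (x - 1) = 1/4: S(5/4) = 421/160.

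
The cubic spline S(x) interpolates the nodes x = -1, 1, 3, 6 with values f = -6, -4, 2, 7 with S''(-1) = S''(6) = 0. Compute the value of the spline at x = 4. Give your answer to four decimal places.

Let M_i = S''(x_i). Step sizes h_i = 2, 2, 3; slopes of the chords Δ_i = (y_(i+1) - y_i)/h_i = 1, 3, 5/3.
  2·M_0 + 8·M_1 + 2·M_2 = 6(Δ_1 - Δ_0) = 12
  2·M_1 + 10·M_2 + 3·M_3 = 6(Δ_2 - Δ_1) = -8
Natural end conditions: M_0 = M_3 = 0.
Solving: M_0 = 0, M_1 = 34/19, M_2 = -22/19, M_3 = 0.
On [3, 6], S(x) = 2 + 161/57·(x - 3) - 11/19·(x - 3)² + 11/171·(x - 3)³.
With (x - 3) = 1: S(4) = 737/171.

4.3099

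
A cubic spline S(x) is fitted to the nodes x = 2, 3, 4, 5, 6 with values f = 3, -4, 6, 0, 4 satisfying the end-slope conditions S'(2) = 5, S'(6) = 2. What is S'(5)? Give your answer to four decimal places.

Write σ_i for S''(x_i). With h_i = 1, 1, 1, 1 and divided differences Δ_i = -7, 10, -6, 4, the continuity of S' gives the tridiagonal system
  1·σ_0 + 4·σ_1 + 1·σ_2 = 6(Δ_1 - Δ_0) = 102
  1·σ_1 + 4·σ_2 + 1·σ_3 = 6(Δ_2 - Δ_1) = -96
  1·σ_2 + 4·σ_3 + 1·σ_4 = 6(Δ_3 - Δ_2) = 60
Clamped end conditions give two more equations: 2h_0·σ_0 + h_0·σ_1 = 6(Δ_0 - S'(2)) = -72 and h_3·σ_3 + 2h_3·σ_4 = 6(S'(6) - Δ_3) = -12.
Solving the tridiagonal system: σ_0 = -435/7, σ_1 = 366/7, σ_2 = -45, σ_3 = 222/7, σ_4 = -153/7.
On [5, 6], S'(x) = b_3 + 2c_3·(x - 5) + 3d_3·(x - 5)² with b_3 = Δ_3 - h_3(2σ_3 + σ_4)/6 = -41/14, c_3 = σ_3/2 = 111/7, d_3 = (σ_4 - σ_3)/(6h_3) = -125/14. So S'(5) = -41/14.

-2.9286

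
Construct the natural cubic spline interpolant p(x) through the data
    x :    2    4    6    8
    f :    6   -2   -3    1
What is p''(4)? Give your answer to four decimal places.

Let σ_i = p''(x_i). Step sizes h_i = 2, 2, 2; slopes of the chords Δ_i = (y_(i+1) - y_i)/h_i = -4, -1/2, 2.
  2·σ_0 + 8·σ_1 + 2·σ_2 = 6(Δ_1 - Δ_0) = 21
  2·σ_1 + 8·σ_2 + 2·σ_3 = 6(Δ_2 - Δ_1) = 15
Natural end conditions: σ_0 = σ_3 = 0.
Solving: σ_0 = 0, σ_1 = 23/10, σ_2 = 13/10, σ_3 = 0.

2.3000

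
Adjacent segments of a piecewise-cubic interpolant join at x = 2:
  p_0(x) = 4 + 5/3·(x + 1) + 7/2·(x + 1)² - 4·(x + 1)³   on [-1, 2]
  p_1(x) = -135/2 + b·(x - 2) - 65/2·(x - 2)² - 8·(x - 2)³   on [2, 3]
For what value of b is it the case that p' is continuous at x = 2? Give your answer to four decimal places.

p_0'(x) = 5/3 + 7·(x + 1) - 12·(x + 1)², so p_0'(2) = -256/3. On the right, p_1'(2) = b, so b = -256/3.

-85.3333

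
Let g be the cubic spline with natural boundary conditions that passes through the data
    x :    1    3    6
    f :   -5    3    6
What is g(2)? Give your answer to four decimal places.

-0.5500

Write M_i for g''(x_i). With h_i = 2, 3 and divided differences Δ_i = 4, 1, the continuity of g' gives the tridiagonal system
  2·M_0 + 10·M_1 + 3·M_2 = 6(Δ_1 - Δ_0) = -18
Natural end conditions: M_0 = M_2 = 0.
Forward elimination and back-substitution give M_0 = 0, M_1 = -9/5, M_2 = 0.
On [1, 3], g(x) = -5 + 23/5·(x - 1) + 0·(x - 1)² - 3/20·(x - 1)³.
With (x - 1) = 1: g(2) = -11/20.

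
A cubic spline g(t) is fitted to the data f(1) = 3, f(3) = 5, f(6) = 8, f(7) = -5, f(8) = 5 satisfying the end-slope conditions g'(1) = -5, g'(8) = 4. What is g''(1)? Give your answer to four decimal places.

6.9574

With M_i denoting the second derivative at x_i, h_i = 2, 3, 1, 1, and Δ_i = (y_(i+1) − y_i)/h_i = 1, 1, -13, 10:
  2·M_0 + 10·M_1 + 3·M_2 = 6(Δ_1 - Δ_0) = 0
  3·M_1 + 8·M_2 + 1·M_3 = 6(Δ_2 - Δ_1) = -84
  1·M_2 + 4·M_3 + 1·M_4 = 6(Δ_3 - Δ_2) = 138
Clamped end conditions give two more equations: 2h_0·M_0 + h_0·M_1 = 6(Δ_0 - g'(1)) = 36 and h_3·M_3 + 2h_3·M_4 = 6(g'(8) - Δ_3) = -36.
Solving: M_0 = 327/47, M_1 = 192/47, M_2 = -858/47, M_3 = 2340/47, M_4 = -2016/47.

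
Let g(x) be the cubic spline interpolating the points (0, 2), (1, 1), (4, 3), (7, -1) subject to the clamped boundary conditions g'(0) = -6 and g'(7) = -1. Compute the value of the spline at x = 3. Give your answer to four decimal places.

3.0765

Put m_i = g'' at the i-th knot. Here h = (1, 3, 3) and Δ = (-1, 2/3, -4/3), so the interior equations h_(i-1)·m_(i-1) + 2(h_(i-1)+h_i)·m_i + h_i·m_(i+1) = 6(Δ_i − Δ_(i-1)) read
  1·m_0 + 8·m_1 + 3·m_2 = 6(Δ_1 - Δ_0) = 10
  3·m_1 + 12·m_2 + 3·m_3 = 6(Δ_2 - Δ_1) = -12
Clamped end conditions give two more equations: 2h_0·m_0 + h_0·m_1 = 6(Δ_0 - g'(0)) = 30 and h_2·m_2 + 2h_2·m_3 = 6(g'(7) - Δ_2) = 2.
Hence m_0 = 468/31, m_1 = -6/31, m_2 = -110/93, m_3 = 86/93.
On [1, 4], g(x) = 1 + 45/31·(x - 1) - 3/31·(x - 1)² - 46/837·(x - 1)³.
With (x - 1) = 2: g(3) = 2575/837.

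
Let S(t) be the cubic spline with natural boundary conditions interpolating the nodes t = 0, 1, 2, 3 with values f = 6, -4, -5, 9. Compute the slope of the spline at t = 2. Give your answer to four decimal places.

Write σ_i for S''(x_i). With h_i = 1, 1, 1 and divided differences Δ_i = -10, -1, 14, the continuity of S' gives the tridiagonal system
  1·σ_0 + 4·σ_1 + 1·σ_2 = 6(Δ_1 - Δ_0) = 54
  1·σ_1 + 4·σ_2 + 1·σ_3 = 6(Δ_2 - Δ_1) = 90
Natural end conditions: σ_0 = σ_3 = 0.
Solving the tridiagonal system: σ_0 = 0, σ_1 = 42/5, σ_2 = 102/5, σ_3 = 0.
On [2, 3], S'(t) = b_2 + 2c_2·(t - 2) + 3d_2·(t - 2)² with b_2 = Δ_2 - h_2(2σ_2 + σ_3)/6 = 36/5, c_2 = σ_2/2 = 51/5, d_2 = (σ_3 - σ_2)/(6h_2) = -17/5. So S'(2) = 36/5.

7.2000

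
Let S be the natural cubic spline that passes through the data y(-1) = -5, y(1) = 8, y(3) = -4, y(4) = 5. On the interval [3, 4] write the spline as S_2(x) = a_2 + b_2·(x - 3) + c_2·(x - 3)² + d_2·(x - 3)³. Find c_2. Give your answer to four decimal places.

9.8864

Put M_i = S'' at the i-th knot. Here h = (2, 2, 1) and Δ = (13/2, -6, 9), so the interior equations h_(i-1)·M_(i-1) + 2(h_(i-1)+h_i)·M_i + h_i·M_(i+1) = 6(Δ_i − Δ_(i-1)) read
  2·M_0 + 8·M_1 + 2·M_2 = 6(Δ_1 - Δ_0) = -75
  2·M_1 + 6·M_2 + 1·M_3 = 6(Δ_2 - Δ_1) = 90
Natural end conditions: M_0 = M_3 = 0.
Forward elimination and back-substitution give M_0 = 0, M_1 = -315/22, M_2 = 435/22, M_3 = 0.
On [3, 4], with S_2(x) = a_2 + b_2·(x - 3) + c_2·(x - 3)² + d_2·(x - 3)³: c_2 = M_2/2 = 435/44, d_2 = (M_3 - M_2)/(6h_2) = -145/44, b_2 = Δ_2 - h_2(2M_2 + M_3)/6 = 53/22.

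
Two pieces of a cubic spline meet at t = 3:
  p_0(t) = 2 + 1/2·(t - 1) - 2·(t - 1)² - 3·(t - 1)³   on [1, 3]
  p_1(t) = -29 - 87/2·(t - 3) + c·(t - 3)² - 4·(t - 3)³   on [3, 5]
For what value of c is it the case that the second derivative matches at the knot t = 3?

p_0''(t) = -4 - 18·(t - 1), so p_0''(3) = -40. On the right, p_1''(3) = 2c, so c = -20.

-20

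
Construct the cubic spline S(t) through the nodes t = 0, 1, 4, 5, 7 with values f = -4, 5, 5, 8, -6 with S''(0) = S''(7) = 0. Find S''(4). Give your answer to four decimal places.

7.1925

With M_i denoting the second derivative at x_i, h_i = 1, 3, 1, 2, and Δ_i = (y_(i+1) − y_i)/h_i = 9, 0, 3, -7:
  1·M_0 + 8·M_1 + 3·M_2 = 6(Δ_1 - Δ_0) = -54
  3·M_1 + 8·M_2 + 1·M_3 = 6(Δ_2 - Δ_1) = 18
  1·M_2 + 6·M_3 + 2·M_4 = 6(Δ_3 - Δ_2) = -60
Natural end conditions: M_0 = M_4 = 0.
Forward elimination and back-substitution give M_0 = 0, M_1 = -1521/161, M_2 = 1158/161, M_3 = -1803/161, M_4 = 0.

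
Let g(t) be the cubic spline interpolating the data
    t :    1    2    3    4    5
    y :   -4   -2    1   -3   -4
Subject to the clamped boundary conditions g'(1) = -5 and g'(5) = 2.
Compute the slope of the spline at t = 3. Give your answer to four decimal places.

-1.0714

Write M_i for g''(x_i). With h_i = 1, 1, 1, 1 and divided differences Δ_i = 2, 3, -4, -1, the continuity of g' gives the tridiagonal system
  1·M_0 + 4·M_1 + 1·M_2 = 6(Δ_1 - Δ_0) = 6
  1·M_1 + 4·M_2 + 1·M_3 = 6(Δ_2 - Δ_1) = -42
  1·M_2 + 4·M_3 + 1·M_4 = 6(Δ_3 - Δ_2) = 18
Clamped end conditions give two more equations: 2h_0·M_0 + h_0·M_1 = 6(Δ_0 - g'(1)) = 42 and h_3·M_3 + 2h_3·M_4 = 6(g'(5) - Δ_3) = 18.
Hence M_0 = 601/28, M_1 = -13/14, M_2 = -47/4, M_3 = 83/14, M_4 = 169/28.
On [3, 4], g'(t) = b_2 + 2c_2·(t - 3) + 3d_2·(t - 3)² with b_2 = Δ_2 - h_2(2M_2 + M_3)/6 = -15/14, c_2 = M_2/2 = -47/8, d_2 = (M_3 - M_2)/(6h_2) = 165/56. So g'(3) = -15/14.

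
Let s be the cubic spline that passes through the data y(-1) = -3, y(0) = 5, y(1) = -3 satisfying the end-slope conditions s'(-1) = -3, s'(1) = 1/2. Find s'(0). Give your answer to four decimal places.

0.6250

Let M_i = s''(x_i). Step sizes h_i = 1, 1; slopes of the chords Δ_i = (y_(i+1) - y_i)/h_i = 8, -8.
  1·M_0 + 4·M_1 + 1·M_2 = 6(Δ_1 - Δ_0) = -96
Clamped end conditions give two more equations: 2h_0·M_0 + h_0·M_1 = 6(Δ_0 - s'(-1)) = 66 and h_1·M_1 + 2h_1·M_2 = 6(s'(1) - Δ_1) = 51.
Forward elimination and back-substitution give M_0 = 235/4, M_1 = -103/2, M_2 = 205/4.
On [0, 1], s'(t) = b_1 + 2c_1·t + 3d_1·t² with b_1 = Δ_1 - h_1(2M_1 + M_2)/6 = 5/8, c_1 = M_1/2 = -103/4, d_1 = (M_2 - M_1)/(6h_1) = 137/8. So s'(0) = 5/8.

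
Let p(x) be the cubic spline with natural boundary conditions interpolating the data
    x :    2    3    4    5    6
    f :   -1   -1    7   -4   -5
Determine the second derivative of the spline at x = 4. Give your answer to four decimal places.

-40.2857

Let M_i = p''(x_i). Step sizes h_i = 1, 1, 1, 1; slopes of the chords Δ_i = (y_(i+1) - y_i)/h_i = 0, 8, -11, -1.
  1·M_0 + 4·M_1 + 1·M_2 = 6(Δ_1 - Δ_0) = 48
  1·M_1 + 4·M_2 + 1·M_3 = 6(Δ_2 - Δ_1) = -114
  1·M_2 + 4·M_3 + 1·M_4 = 6(Δ_3 - Δ_2) = 60
Natural end conditions: M_0 = M_4 = 0.
Hence M_0 = 0, M_1 = 309/14, M_2 = -282/7, M_3 = 351/14, M_4 = 0.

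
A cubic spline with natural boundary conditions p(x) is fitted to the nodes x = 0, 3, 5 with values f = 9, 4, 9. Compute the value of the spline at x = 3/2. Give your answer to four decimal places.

5.0938

Let σ_i = p''(x_i). Step sizes h_i = 3, 2; slopes of the chords Δ_i = (y_(i+1) - y_i)/h_i = -5/3, 5/2.
  3·σ_0 + 10·σ_1 + 2·σ_2 = 6(Δ_1 - Δ_0) = 25
Natural end conditions: σ_0 = σ_2 = 0.
Solving: σ_0 = 0, σ_1 = 5/2, σ_2 = 0.
On [0, 3], p(x) = 9 - 35/12·x + 0·x² + 5/36·x³.
With x = 3/2: p(3/2) = 163/32.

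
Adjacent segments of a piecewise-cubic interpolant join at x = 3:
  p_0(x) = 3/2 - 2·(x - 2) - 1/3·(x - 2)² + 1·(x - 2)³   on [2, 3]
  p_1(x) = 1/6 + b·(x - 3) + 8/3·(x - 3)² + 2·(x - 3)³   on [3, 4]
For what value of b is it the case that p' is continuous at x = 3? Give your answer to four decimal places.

p_0'(x) = -2 - 2/3·(x - 2) + 3·(x - 2)², so p_0'(3) = 1/3. On the right, p_1'(3) = b, so b = 1/3.

0.3333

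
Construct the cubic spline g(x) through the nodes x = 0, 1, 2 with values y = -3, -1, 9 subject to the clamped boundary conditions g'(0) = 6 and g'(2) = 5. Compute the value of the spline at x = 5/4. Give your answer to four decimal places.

Write σ_i for g''(x_i). With h_i = 1, 1 and divided differences Δ_i = 2, 10, the continuity of g' gives the tridiagonal system
  1·σ_0 + 4·σ_1 + 1·σ_2 = 6(Δ_1 - Δ_0) = 48
Clamped end conditions give two more equations: 2h_0·σ_0 + h_0·σ_1 = 6(Δ_0 - g'(0)) = -24 and h_1·σ_1 + 2h_1·σ_2 = 6(g'(2) - Δ_1) = -30.
Solving the tridiagonal system: σ_0 = -49/2, σ_1 = 25, σ_2 = -55/2.
On [1, 2], g(x) = -1 + 25/4·(x - 1) + 25/2·(x - 1)² - 35/4·(x - 1)³.
With (x - 1) = 1/4: g(5/4) = 309/256.

1.2070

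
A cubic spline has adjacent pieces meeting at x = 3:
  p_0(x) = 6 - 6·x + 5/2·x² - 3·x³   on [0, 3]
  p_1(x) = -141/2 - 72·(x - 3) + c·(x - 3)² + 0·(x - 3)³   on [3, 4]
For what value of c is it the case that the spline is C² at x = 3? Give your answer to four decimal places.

p_0''(x) = 5 - 18·x, so p_0''(3) = -49. On the right, p_1''(3) = 2c, so c = -49/2.

-24.5000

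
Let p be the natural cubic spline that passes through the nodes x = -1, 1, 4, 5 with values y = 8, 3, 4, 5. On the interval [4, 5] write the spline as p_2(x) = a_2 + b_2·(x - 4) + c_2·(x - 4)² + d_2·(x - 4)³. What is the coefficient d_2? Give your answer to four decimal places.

0.0258

With M_i denoting the second derivative at x_i, h_i = 2, 3, 1, and Δ_i = (y_(i+1) − y_i)/h_i = -5/2, 1/3, 1:
  2·M_0 + 10·M_1 + 3·M_2 = 6(Δ_1 - Δ_0) = 17
  3·M_1 + 8·M_2 + 1·M_3 = 6(Δ_2 - Δ_1) = 4
Natural end conditions: M_0 = M_3 = 0.
Solving the tridiagonal system: M_0 = 0, M_1 = 124/71, M_2 = -11/71, M_3 = 0.
On [4, 5], with p_2(x) = a_2 + b_2·(x - 4) + c_2·(x - 4)² + d_2·(x - 4)³: c_2 = M_2/2 = -11/142, d_2 = (M_3 - M_2)/(6h_2) = 11/426, b_2 = Δ_2 - h_2(2M_2 + M_3)/6 = 224/213.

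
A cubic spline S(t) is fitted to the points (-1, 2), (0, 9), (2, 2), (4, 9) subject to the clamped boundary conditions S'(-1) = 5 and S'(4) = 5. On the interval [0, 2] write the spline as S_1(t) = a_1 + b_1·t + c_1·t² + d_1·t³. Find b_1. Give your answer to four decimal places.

3.9565

Write m_i for S''(x_i). With h_i = 1, 2, 2 and divided differences Δ_i = 7, -7/2, 7/2, the continuity of S' gives the tridiagonal system
  1·m_0 + 6·m_1 + 2·m_2 = 6(Δ_1 - Δ_0) = -63
  2·m_1 + 8·m_2 + 2·m_3 = 6(Δ_2 - Δ_1) = 42
Clamped end conditions give two more equations: 2h_0·m_0 + h_0·m_1 = 6(Δ_0 - S'(-1)) = 12 and h_2·m_2 + 2h_2·m_3 = 6(S'(4) - Δ_2) = 9.
Solving the tridiagonal system: m_0 = 324/23, m_1 = -372/23, m_2 = 459/46, m_3 = -63/23.
On [0, 2], with S_1(t) = a_1 + b_1·t + c_1·t² + d_1·t³: c_1 = m_1/2 = -186/23, d_1 = (m_2 - m_1)/(6h_1) = 401/184, b_1 = Δ_1 - h_1(2m_1 + m_2)/6 = 91/23.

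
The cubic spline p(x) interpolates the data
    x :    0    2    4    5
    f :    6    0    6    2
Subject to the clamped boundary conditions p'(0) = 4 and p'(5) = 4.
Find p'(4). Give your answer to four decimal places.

-3.8261

With m_i denoting the second derivative at x_i, h_i = 2, 2, 1, and Δ_i = (y_(i+1) − y_i)/h_i = -3, 3, -4:
  2·m_0 + 8·m_1 + 2·m_2 = 6(Δ_1 - Δ_0) = 36
  2·m_1 + 6·m_2 + 1·m_3 = 6(Δ_2 - Δ_1) = -42
Clamped end conditions give two more equations: 2h_0·m_0 + h_0·m_1 = 6(Δ_0 - p'(0)) = -42 and h_2·m_2 + 2h_2·m_3 = 6(p'(5) - Δ_2) = 48.
Hence m_0 = -390/23, m_1 = 297/23, m_2 = -384/23, m_3 = 744/23.
On [4, 5], p'(x) = b_2 + 2c_2·(x - 4) + 3d_2·(x - 4)² with b_2 = Δ_2 - h_2(2m_2 + m_3)/6 = -88/23, c_2 = m_2/2 = -192/23, d_2 = (m_3 - m_2)/(6h_2) = 188/23. So p'(4) = -88/23.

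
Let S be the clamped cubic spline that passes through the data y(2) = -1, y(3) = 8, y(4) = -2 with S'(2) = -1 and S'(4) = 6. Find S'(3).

-2

Put M_i = S'' at the i-th knot. Here h = (1, 1) and Δ = (9, -10), so the interior equations h_(i-1)·M_(i-1) + 2(h_(i-1)+h_i)·M_i + h_i·M_(i+1) = 6(Δ_i − Δ_(i-1)) read
  1·M_0 + 4·M_1 + 1·M_2 = 6(Δ_1 - Δ_0) = -114
Clamped end conditions give two more equations: 2h_0·M_0 + h_0·M_1 = 6(Δ_0 - S'(2)) = 60 and h_1·M_1 + 2h_1·M_2 = 6(S'(4) - Δ_1) = 96.
Hence M_0 = 62, M_1 = -64, M_2 = 80.
On [3, 4], S'(x) = b_1 + 2c_1·(x - 3) + 3d_1·(x - 3)² with b_1 = Δ_1 - h_1(2M_1 + M_2)/6 = -2, c_1 = M_1/2 = -32, d_1 = (M_2 - M_1)/(6h_1) = 24. So S'(3) = -2.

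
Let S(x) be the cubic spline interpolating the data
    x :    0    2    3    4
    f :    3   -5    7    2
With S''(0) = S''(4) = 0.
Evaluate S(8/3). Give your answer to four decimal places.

Let m_i = S''(x_i). Step sizes h_i = 2, 1, 1; slopes of the chords Δ_i = (y_(i+1) - y_i)/h_i = -4, 12, -5.
  2·m_0 + 6·m_1 + 1·m_2 = 6(Δ_1 - Δ_0) = 96
  1·m_1 + 4·m_2 + 1·m_3 = 6(Δ_2 - Δ_1) = -102
Natural end conditions: m_0 = m_3 = 0.
Solving the tridiagonal system: m_0 = 0, m_1 = 486/23, m_2 = -708/23, m_3 = 0.
On [2, 3], S(x) = -5 + 232/23·(x - 2) + 243/23·(x - 2)² - 199/23·(x - 2)³.
With (x - 2) = 2/3: S(8/3) = 2395/621.

3.8567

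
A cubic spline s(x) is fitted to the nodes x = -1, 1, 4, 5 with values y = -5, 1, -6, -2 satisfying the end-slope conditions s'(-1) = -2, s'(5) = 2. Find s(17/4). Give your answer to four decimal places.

-5.0883

Put m_i = s'' at the i-th knot. Here h = (2, 3, 1) and Δ = (3, -7/3, 4), so the interior equations h_(i-1)·m_(i-1) + 2(h_(i-1)+h_i)·m_i + h_i·m_(i+1) = 6(Δ_i − Δ_(i-1)) read
  2·m_0 + 10·m_1 + 3·m_2 = 6(Δ_1 - Δ_0) = -32
  3·m_1 + 8·m_2 + 1·m_3 = 6(Δ_2 - Δ_1) = 38
Clamped end conditions give two more equations: 2h_0·m_0 + h_0·m_1 = 6(Δ_0 - s'(-1)) = 30 and h_2·m_2 + 2h_2·m_3 = 6(s'(5) - Δ_2) = -12.
Hence m_0 = 454/39, m_1 = -323/39, m_2 = 358/39, m_3 = -413/39.
On [4, 5], s(x) = -6 + 211/78·(x - 4) + 179/39·(x - 4)² - 257/78·(x - 4)³.
With (x - 4) = 1/4: s(17/4) = -8467/1664.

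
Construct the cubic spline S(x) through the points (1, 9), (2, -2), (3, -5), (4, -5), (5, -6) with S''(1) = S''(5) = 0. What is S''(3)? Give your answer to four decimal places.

Let M_i = S''(x_i). Step sizes h_i = 1, 1, 1, 1; slopes of the chords Δ_i = (y_(i+1) - y_i)/h_i = -11, -3, 0, -1.
  1·M_0 + 4·M_1 + 1·M_2 = 6(Δ_1 - Δ_0) = 48
  1·M_1 + 4·M_2 + 1·M_3 = 6(Δ_2 - Δ_1) = 18
  1·M_2 + 4·M_3 + 1·M_4 = 6(Δ_3 - Δ_2) = -6
Natural end conditions: M_0 = M_4 = 0.
Hence M_0 = 0, M_1 = 321/28, M_2 = 15/7, M_3 = -57/28, M_4 = 0.

2.1429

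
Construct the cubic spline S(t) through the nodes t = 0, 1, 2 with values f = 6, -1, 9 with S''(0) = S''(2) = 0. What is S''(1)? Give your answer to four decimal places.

Write m_i for S''(x_i). With h_i = 1, 1 and divided differences Δ_i = -7, 10, the continuity of S' gives the tridiagonal system
  1·m_0 + 4·m_1 + 1·m_2 = 6(Δ_1 - Δ_0) = 102
Natural end conditions: m_0 = m_2 = 0.
Solving the tridiagonal system: m_0 = 0, m_1 = 51/2, m_2 = 0.

25.5000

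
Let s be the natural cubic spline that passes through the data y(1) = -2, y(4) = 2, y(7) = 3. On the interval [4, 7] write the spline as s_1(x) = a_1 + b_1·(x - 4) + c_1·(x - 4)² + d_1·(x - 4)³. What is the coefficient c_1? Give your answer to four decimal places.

-0.2500

Write m_i for s''(x_i). With h_i = 3, 3 and divided differences Δ_i = 4/3, 1/3, the continuity of s' gives the tridiagonal system
  3·m_0 + 12·m_1 + 3·m_2 = 6(Δ_1 - Δ_0) = -6
Natural end conditions: m_0 = m_2 = 0.
Hence m_0 = 0, m_1 = -1/2, m_2 = 0.
On [4, 7], with s_1(x) = a_1 + b_1·(x - 4) + c_1·(x - 4)² + d_1·(x - 4)³: c_1 = m_1/2 = -1/4, d_1 = (m_2 - m_1)/(6h_1) = 1/36, b_1 = Δ_1 - h_1(2m_1 + m_2)/6 = 5/6.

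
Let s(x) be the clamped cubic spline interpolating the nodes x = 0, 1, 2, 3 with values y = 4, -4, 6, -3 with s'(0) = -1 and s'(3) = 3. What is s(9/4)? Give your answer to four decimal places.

Let σ_i = s''(x_i). Step sizes h_i = 1, 1, 1; slopes of the chords Δ_i = (y_(i+1) - y_i)/h_i = -8, 10, -9.
  1·σ_0 + 4·σ_1 + 1·σ_2 = 6(Δ_1 - Δ_0) = 108
  1·σ_1 + 4·σ_2 + 1·σ_3 = 6(Δ_2 - Δ_1) = -114
Clamped end conditions give two more equations: 2h_0·σ_0 + h_0·σ_1 = 6(Δ_0 - s'(0)) = -42 and h_2·σ_2 + 2h_2·σ_3 = 6(s'(3) - Δ_2) = 72.
Solving: σ_0 = -716/15, σ_1 = 802/15, σ_2 = -872/15, σ_3 = 976/15.
On [2, 3], s(x) = 6 - 7/15·(x - 2) - 436/15·(x - 2)² + 308/15·(x - 2)³.
With (x - 2) = 1/4: s(9/4) = 351/80.

4.3875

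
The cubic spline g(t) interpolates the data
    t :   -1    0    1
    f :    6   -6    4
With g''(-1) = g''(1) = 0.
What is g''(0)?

Put m_i = g'' at the i-th knot. Here h = (1, 1) and Δ = (-12, 10), so the interior equations h_(i-1)·m_(i-1) + 2(h_(i-1)+h_i)·m_i + h_i·m_(i+1) = 6(Δ_i − Δ_(i-1)) read
  1·m_0 + 4·m_1 + 1·m_2 = 6(Δ_1 - Δ_0) = 132
Natural end conditions: m_0 = m_2 = 0.
Forward elimination and back-substitution give m_0 = 0, m_1 = 33, m_2 = 0.

33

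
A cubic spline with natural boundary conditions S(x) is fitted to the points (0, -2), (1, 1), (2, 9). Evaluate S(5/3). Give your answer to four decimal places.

Write M_i for S''(x_i). With h_i = 1, 1 and divided differences Δ_i = 3, 8, the continuity of S' gives the tridiagonal system
  1·M_0 + 4·M_1 + 1·M_2 = 6(Δ_1 - Δ_0) = 30
Natural end conditions: M_0 = M_2 = 0.
Solving: M_0 = 0, M_1 = 15/2, M_2 = 0.
On [1, 2], S(x) = 1 + 11/2·(x - 1) + 15/4·(x - 1)² - 5/4·(x - 1)³.
With (x - 1) = 2/3: S(5/3) = 161/27.

5.9630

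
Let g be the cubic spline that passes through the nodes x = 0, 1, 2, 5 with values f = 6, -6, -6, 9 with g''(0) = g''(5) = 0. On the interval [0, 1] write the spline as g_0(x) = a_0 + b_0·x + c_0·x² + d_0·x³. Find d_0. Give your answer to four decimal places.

With σ_i denoting the second derivative at x_i, h_i = 1, 1, 3, and Δ_i = (y_(i+1) − y_i)/h_i = -12, 0, 5:
  1·σ_0 + 4·σ_1 + 1·σ_2 = 6(Δ_1 - Δ_0) = 72
  1·σ_1 + 8·σ_2 + 3·σ_3 = 6(Δ_2 - Δ_1) = 30
Natural end conditions: σ_0 = σ_3 = 0.
Hence σ_0 = 0, σ_1 = 546/31, σ_2 = 48/31, σ_3 = 0.
On [0, 1], with g_0(x) = a_0 + b_0·x + c_0·x² + d_0·x³: c_0 = σ_0/2 = 0, d_0 = (σ_1 - σ_0)/(6h_0) = 91/31, b_0 = Δ_0 - h_0(2σ_0 + σ_1)/6 = -463/31.

2.9355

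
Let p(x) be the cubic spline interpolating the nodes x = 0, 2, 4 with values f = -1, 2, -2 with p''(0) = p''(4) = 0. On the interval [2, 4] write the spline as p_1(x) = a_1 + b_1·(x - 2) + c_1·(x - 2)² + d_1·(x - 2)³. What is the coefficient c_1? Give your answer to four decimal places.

-1.3125

Write M_i for p''(x_i). With h_i = 2, 2 and divided differences Δ_i = 3/2, -2, the continuity of p' gives the tridiagonal system
  2·M_0 + 8·M_1 + 2·M_2 = 6(Δ_1 - Δ_0) = -21
Natural end conditions: M_0 = M_2 = 0.
Forward elimination and back-substitution give M_0 = 0, M_1 = -21/8, M_2 = 0.
On [2, 4], with p_1(x) = a_1 + b_1·(x - 2) + c_1·(x - 2)² + d_1·(x - 2)³: c_1 = M_1/2 = -21/16, d_1 = (M_2 - M_1)/(6h_1) = 7/32, b_1 = Δ_1 - h_1(2M_1 + M_2)/6 = -1/4.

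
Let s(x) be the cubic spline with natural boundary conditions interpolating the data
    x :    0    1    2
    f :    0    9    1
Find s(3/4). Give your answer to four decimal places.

Put m_i = s'' at the i-th knot. Here h = (1, 1) and Δ = (9, -8), so the interior equations h_(i-1)·m_(i-1) + 2(h_(i-1)+h_i)·m_i + h_i·m_(i+1) = 6(Δ_i − Δ_(i-1)) read
  1·m_0 + 4·m_1 + 1·m_2 = 6(Δ_1 - Δ_0) = -102
Natural end conditions: m_0 = m_2 = 0.
Hence m_0 = 0, m_1 = -51/2, m_2 = 0.
On [0, 1], s(x) = 0 + 53/4·x + 0·x² - 17/4·x³.
With x = 3/4: s(3/4) = 2085/256.

8.1445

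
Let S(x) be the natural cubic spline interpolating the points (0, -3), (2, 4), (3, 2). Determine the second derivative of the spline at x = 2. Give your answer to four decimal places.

Write m_i for S''(x_i). With h_i = 2, 1 and divided differences Δ_i = 7/2, -2, the continuity of S' gives the tridiagonal system
  2·m_0 + 6·m_1 + 1·m_2 = 6(Δ_1 - Δ_0) = -33
Natural end conditions: m_0 = m_2 = 0.
Solving the tridiagonal system: m_0 = 0, m_1 = -11/2, m_2 = 0.

-5.5000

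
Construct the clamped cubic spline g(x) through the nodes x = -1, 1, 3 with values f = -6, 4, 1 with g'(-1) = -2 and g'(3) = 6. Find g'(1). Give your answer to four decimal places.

Put M_i = g'' at the i-th knot. Here h = (2, 2) and Δ = (5, -3/2), so the interior equations h_(i-1)·M_(i-1) + 2(h_(i-1)+h_i)·M_i + h_i·M_(i+1) = 6(Δ_i − Δ_(i-1)) read
  2·M_0 + 8·M_1 + 2·M_2 = 6(Δ_1 - Δ_0) = -39
Clamped end conditions give two more equations: 2h_0·M_0 + h_0·M_1 = 6(Δ_0 - g'(-1)) = 42 and h_1·M_1 + 2h_1·M_2 = 6(g'(3) - Δ_1) = 45.
Hence M_0 = 139/8, M_1 = -55/4, M_2 = 145/8.
On [1, 3], g'(x) = b_1 + 2c_1·(x - 1) + 3d_1·(x - 1)² with b_1 = Δ_1 - h_1(2M_1 + M_2)/6 = 13/8, c_1 = M_1/2 = -55/8, d_1 = (M_2 - M_1)/(6h_1) = 85/32. So g'(1) = 13/8.

1.6250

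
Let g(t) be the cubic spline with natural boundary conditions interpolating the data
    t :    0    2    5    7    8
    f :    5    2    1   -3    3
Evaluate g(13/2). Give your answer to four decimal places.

Write m_i for g''(x_i). With h_i = 2, 3, 2, 1 and divided differences Δ_i = -3/2, -1/3, -2, 6, the continuity of g' gives the tridiagonal system
  2·m_0 + 10·m_1 + 3·m_2 = 6(Δ_1 - Δ_0) = 7
  3·m_1 + 10·m_2 + 2·m_3 = 6(Δ_2 - Δ_1) = -10
  2·m_2 + 6·m_3 + 1·m_4 = 6(Δ_3 - Δ_2) = 48
Natural end conditions: m_0 = m_4 = 0.
Solving: m_0 = 0, m_1 = 430/253, m_2 = -843/253, m_3 = 2305/253, m_4 = 0.
On [5, 7], g(t) = 1 - 2137/759·(t - 5) - 843/506·(t - 5)² + 787/759·(t - 5)³.
With (t - 5) = 3/2: g(13/2) = -1757/506.

-3.4723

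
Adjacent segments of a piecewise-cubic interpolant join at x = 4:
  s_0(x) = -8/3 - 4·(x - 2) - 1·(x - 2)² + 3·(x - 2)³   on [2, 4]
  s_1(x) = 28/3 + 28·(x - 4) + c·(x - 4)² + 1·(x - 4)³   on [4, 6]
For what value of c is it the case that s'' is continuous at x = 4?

s_0''(x) = -2 + 18·(x - 2), so s_0''(4) = 34. On the right, s_1''(4) = 2c, so c = 17.

17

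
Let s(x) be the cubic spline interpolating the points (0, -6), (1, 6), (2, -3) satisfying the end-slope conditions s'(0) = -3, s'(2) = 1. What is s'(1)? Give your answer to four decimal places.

With M_i denoting the second derivative at x_i, h_i = 1, 1, and Δ_i = (y_(i+1) − y_i)/h_i = 12, -9:
  1·M_0 + 4·M_1 + 1·M_2 = 6(Δ_1 - Δ_0) = -126
Clamped end conditions give two more equations: 2h_0·M_0 + h_0·M_1 = 6(Δ_0 - s'(0)) = 90 and h_1·M_1 + 2h_1·M_2 = 6(s'(2) - Δ_1) = 60.
Solving: M_0 = 157/2, M_1 = -67, M_2 = 127/2.
On [1, 2], s'(x) = b_1 + 2c_1·(x - 1) + 3d_1·(x - 1)² with b_1 = Δ_1 - h_1(2M_1 + M_2)/6 = 11/4, c_1 = M_1/2 = -67/2, d_1 = (M_2 - M_1)/(6h_1) = 87/4. So s'(1) = 11/4.

2.7500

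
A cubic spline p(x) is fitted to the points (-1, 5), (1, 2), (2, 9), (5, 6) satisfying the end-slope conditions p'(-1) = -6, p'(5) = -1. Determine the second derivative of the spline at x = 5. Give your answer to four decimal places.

4.4048

Let σ_i = p''(x_i). Step sizes h_i = 2, 1, 3; slopes of the chords Δ_i = (y_(i+1) - y_i)/h_i = -3/2, 7, -1.
  2·σ_0 + 6·σ_1 + 1·σ_2 = 6(Δ_1 - Δ_0) = 51
  1·σ_1 + 8·σ_2 + 3·σ_3 = 6(Δ_2 - Δ_1) = -48
Clamped end conditions give two more equations: 2h_0·σ_0 + h_0·σ_1 = 6(Δ_0 - p'(-1)) = 27 and h_2·σ_2 + 2h_2·σ_3 = 6(p'(5) - Δ_2) = 0.
Solving: σ_0 = 89/42, σ_1 = 389/42, σ_2 = -185/21, σ_3 = 185/42.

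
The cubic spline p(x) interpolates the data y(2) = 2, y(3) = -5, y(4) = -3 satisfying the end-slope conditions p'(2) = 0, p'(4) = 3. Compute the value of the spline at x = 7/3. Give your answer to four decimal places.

0.5185

With σ_i denoting the second derivative at x_i, h_i = 1, 1, and Δ_i = (y_(i+1) − y_i)/h_i = -7, 2:
  1·σ_0 + 4·σ_1 + 1·σ_2 = 6(Δ_1 - Δ_0) = 54
Clamped end conditions give two more equations: 2h_0·σ_0 + h_0·σ_1 = 6(Δ_0 - p'(2)) = -42 and h_1·σ_1 + 2h_1·σ_2 = 6(p'(4) - Δ_1) = 6.
Solving the tridiagonal system: σ_0 = -33, σ_1 = 24, σ_2 = -9.
On [2, 3], p(x) = 2 + 0·(x - 2) - 33/2·(x - 2)² + 19/2·(x - 2)³.
With (x - 2) = 1/3: p(7/3) = 14/27.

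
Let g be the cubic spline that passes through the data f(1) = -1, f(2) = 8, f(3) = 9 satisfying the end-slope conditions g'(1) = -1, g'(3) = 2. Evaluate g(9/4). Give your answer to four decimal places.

9.0820

Write M_i for g''(x_i). With h_i = 1, 1 and divided differences Δ_i = 9, 1, the continuity of g' gives the tridiagonal system
  1·M_0 + 4·M_1 + 1·M_2 = 6(Δ_1 - Δ_0) = -48
Clamped end conditions give two more equations: 2h_0·M_0 + h_0·M_1 = 6(Δ_0 - g'(1)) = 60 and h_1·M_1 + 2h_1·M_2 = 6(g'(3) - Δ_1) = 6.
Hence M_0 = 87/2, M_1 = -27, M_2 = 33/2.
On [2, 3], g(t) = 8 + 29/4·(t - 2) - 27/2·(t - 2)² + 29/4·(t - 2)³.
With (t - 2) = 1/4: g(9/4) = 2325/256.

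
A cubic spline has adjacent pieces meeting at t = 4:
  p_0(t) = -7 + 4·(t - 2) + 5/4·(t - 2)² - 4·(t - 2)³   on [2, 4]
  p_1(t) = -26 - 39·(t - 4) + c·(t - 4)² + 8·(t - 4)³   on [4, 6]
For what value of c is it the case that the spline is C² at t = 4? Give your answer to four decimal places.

p_0''(t) = 5/2 - 24·(t - 2), so p_0''(4) = -91/2. On the right, p_1''(4) = 2c, so c = -91/4.

-22.7500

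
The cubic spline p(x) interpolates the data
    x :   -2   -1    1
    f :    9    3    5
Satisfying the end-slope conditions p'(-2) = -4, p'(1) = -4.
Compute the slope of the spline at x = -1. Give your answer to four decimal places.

Let m_i = p''(x_i). Step sizes h_i = 1, 2; slopes of the chords Δ_i = (y_(i+1) - y_i)/h_i = -6, 1.
  1·m_0 + 6·m_1 + 2·m_2 = 6(Δ_1 - Δ_0) = 42
Clamped end conditions give two more equations: 2h_0·m_0 + h_0·m_1 = 6(Δ_0 - p'(-2)) = -12 and h_1·m_1 + 2h_1·m_2 = 6(p'(1) - Δ_1) = -30.
Forward elimination and back-substitution give m_0 = -13, m_1 = 14, m_2 = -29/2.
On [-1, 1], p'(x) = b_1 + 2c_1·(x + 1) + 3d_1·(x + 1)² with b_1 = Δ_1 - h_1(2m_1 + m_2)/6 = -7/2, c_1 = m_1/2 = 7, d_1 = (m_2 - m_1)/(6h_1) = -19/8. So p'(-1) = -7/2.

-3.5000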